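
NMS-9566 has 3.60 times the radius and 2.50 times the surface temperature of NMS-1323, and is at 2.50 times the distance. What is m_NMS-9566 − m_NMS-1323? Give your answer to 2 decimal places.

L_NMS-9566/L_NMS-1323 = (3.60)²(2.50)⁴ = 506.3.
F_NMS-9566/F_NMS-1323 = (L_NMS-9566/L_NMS-1323)/(d_NMS-9566/d_NMS-1323)² = 506.3/6.250 = 81.00.
m_NMS-9566 − m_NMS-1323 = −2.5 log₁₀(81.00) = -4.77.

-4.77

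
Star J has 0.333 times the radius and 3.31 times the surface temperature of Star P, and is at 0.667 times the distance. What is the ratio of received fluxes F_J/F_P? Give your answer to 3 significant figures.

29.9

L_J/L_P = (R_J/R_P)²(T_J/T_P)⁴ = (0.333)² × (3.31)⁴ = 13.31.
F_J/F_P = (L_J/L_P)/(d_J/d_P)² = 13.31 / (0.667)² = 29.92.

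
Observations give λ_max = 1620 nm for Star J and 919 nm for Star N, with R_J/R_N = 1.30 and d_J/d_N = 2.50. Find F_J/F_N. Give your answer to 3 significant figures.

Wien's law: T_J/T_N = λ_N/λ_J = 919/1620 = 0.5673.
L_J/L_N = (R_J/R_N)²(T_J/T_N)⁴ = (1.30)²(0.5673)⁴ = 0.1750.
F_J/F_N = (L_J/L_N)/(d_J/d_N)² = 0.1750/(2.50)² = 0.02800.

0.0280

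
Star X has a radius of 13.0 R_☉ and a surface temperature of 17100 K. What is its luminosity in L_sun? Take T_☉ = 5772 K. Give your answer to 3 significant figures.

L/L_☉ = (R/R_☉)² (T/T_☉)⁴ = (13.0)² × (17100/5772)⁴
       = 169.0 × (2.963)⁴ = 169.0 × 77.03 = 1.302×10^4.

1.30×10^4 L_sun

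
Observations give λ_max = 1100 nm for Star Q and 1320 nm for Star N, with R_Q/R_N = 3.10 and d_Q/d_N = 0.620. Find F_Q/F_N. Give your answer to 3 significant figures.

51.8

Wien's law: T_Q/T_N = λ_N/λ_Q = 1320/1100 = 1.200.
L_Q/L_N = (R_Q/R_N)²(T_Q/T_N)⁴ = (3.10)²(1.200)⁴ = 19.93.
F_Q/F_N = (L_Q/L_N)/(d_Q/d_N)² = 19.93/(0.620)² = 51.84.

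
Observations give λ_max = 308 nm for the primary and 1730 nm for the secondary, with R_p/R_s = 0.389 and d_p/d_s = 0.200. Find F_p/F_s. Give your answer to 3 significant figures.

Wien's law: T_p/T_s = λ_s/λ_p = 1730/308 = 5.617.
L_p/L_s = (R_p/R_s)²(T_p/T_s)⁴ = (0.389)²(5.617)⁴ = 150.6.
F_p/F_s = (L_p/L_s)/(d_p/d_s)² = 150.6/(0.200)² = 3765.

3.77×10^3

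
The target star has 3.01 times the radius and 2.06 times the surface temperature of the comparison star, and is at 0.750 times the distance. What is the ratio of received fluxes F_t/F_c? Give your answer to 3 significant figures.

290

L_t/L_c = (R_t/R_c)²(T_t/T_c)⁴ = (3.01)² × (2.06)⁴ = 163.2.
F_t/F_c = (L_t/L_c)/(d_t/d_c)² = 163.2 / (0.750)² = 290.1.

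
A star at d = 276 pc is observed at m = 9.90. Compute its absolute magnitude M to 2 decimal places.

M = m − 5 log₁₀(d/10 pc) = 9.90 − 5 log₁₀(276/10)
  = 9.90 − 5 × 1.441 = 9.90 − 7.20 = 2.70.

2.70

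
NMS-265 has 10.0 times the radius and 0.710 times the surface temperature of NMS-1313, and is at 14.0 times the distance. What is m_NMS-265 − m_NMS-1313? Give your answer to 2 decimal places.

2.22

L_NMS-265/L_NMS-1313 = (10.0)²(0.710)⁴ = 25.41.
F_NMS-265/F_NMS-1313 = (L_NMS-265/L_NMS-1313)/(d_NMS-265/d_NMS-1313)² = 25.41/196.0 = 0.1297.
m_NMS-265 − m_NMS-1313 = −2.5 log₁₀(0.1297) = 2.22.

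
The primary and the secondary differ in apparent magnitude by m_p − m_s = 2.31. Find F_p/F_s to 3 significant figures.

F_p/F_s = 10^(−(m_p − m_s)/2.5) = 10^(-2.31/2.5) = 10^-0.924 = 0.1191.

0.119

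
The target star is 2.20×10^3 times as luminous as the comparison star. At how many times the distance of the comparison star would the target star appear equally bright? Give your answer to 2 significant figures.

Equal flux requires L_t/d_t² = L_c/d_c², so d_t/d_c = √(L_t/L_c)
= √(2.20×10^3) = 46.90.

47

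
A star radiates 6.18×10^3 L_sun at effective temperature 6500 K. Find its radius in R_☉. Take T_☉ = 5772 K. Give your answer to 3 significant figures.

62.0 R_☉

R/R_☉ = √(L/L_☉) / (T/T_☉)² = √(6.18×10^3) / (1.126)²
       = 78.61 / 1.268 = 61.99.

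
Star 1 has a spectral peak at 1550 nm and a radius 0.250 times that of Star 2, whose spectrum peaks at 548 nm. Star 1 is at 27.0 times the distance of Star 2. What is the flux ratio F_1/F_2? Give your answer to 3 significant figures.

1.34×10^-6

Wien's law: T_1/T_2 = λ_2/λ_1 = 548/1550 = 0.3535.
L_1/L_2 = (R_1/R_2)²(T_1/T_2)⁴ = (0.250)²(0.3535)⁴ = 9.765×10^-4.
F_1/F_2 = (L_1/L_2)/(d_1/d_2)² = 9.765×10^-4/(27.0)² = 1.340×10^-6.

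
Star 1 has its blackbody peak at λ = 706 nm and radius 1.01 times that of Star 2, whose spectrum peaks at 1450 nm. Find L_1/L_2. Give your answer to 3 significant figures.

18.2

Wien's law gives T ∝ 1/λ_max, so T_1/T_2 = λ_2/λ_1 = 1450/706 = 2.054.
Then L ∝ R²T⁴ gives L_1/L_2 = (1.01)² × (2.054)⁴ = 1.020 × 17.79 = 18.15.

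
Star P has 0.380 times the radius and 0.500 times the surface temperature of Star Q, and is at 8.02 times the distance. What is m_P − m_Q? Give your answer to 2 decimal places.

L_P/L_Q = (0.380)²(0.500)⁴ = 0.009025.
F_P/F_Q = (L_P/L_Q)/(d_P/d_Q)² = 0.009025/64.32 = 1.403×10^-4.
m_P − m_Q = −2.5 log₁₀(1.403×10^-4) = 9.63.

9.63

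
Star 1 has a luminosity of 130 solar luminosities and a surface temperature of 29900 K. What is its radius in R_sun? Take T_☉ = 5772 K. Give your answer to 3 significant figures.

R/R_☉ = √(L/L_☉) / (T/T_☉)² = √(130) / (5.180)²
       = 11.40 / 26.83 = 0.4249.

0.425 R_sun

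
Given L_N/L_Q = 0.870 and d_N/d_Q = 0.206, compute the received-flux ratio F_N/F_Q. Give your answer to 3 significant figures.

20.5

F = L/(4πd²), so F_N/F_Q = (L_N/L_Q) / (d_N/d_Q)²
= 0.870 / (0.206)² = 0.870 / 0.04244 = 20.50.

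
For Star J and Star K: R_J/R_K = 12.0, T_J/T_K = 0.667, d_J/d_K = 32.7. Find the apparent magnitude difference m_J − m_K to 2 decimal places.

L_J/L_K = (12.0)²(0.667)⁴ = 28.50.
F_J/F_K = (L_J/L_K)/(d_J/d_K)² = 28.50/1069 = 0.02665.
m_J − m_K = −2.5 log₁₀(0.02665) = 3.94.

3.94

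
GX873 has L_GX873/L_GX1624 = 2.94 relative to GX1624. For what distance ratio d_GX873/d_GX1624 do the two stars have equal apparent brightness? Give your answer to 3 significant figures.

Equal flux requires L_GX873/d_GX873² = L_GX1624/d_GX1624², so d_GX873/d_GX1624 = √(L_GX873/L_GX1624)
= √(2.94) = 1.715.

1.71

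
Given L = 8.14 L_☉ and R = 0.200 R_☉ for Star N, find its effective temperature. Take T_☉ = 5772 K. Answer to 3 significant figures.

2.18×10^4 K

T/T_☉ = (L/L_☉)^(1/4) / (R/R_☉)^(1/2)
T = 5772 × (8.14)^(1/4) / √(0.200) = 5772 × 1.689 / 0.4472 = 2.180×10^4 K.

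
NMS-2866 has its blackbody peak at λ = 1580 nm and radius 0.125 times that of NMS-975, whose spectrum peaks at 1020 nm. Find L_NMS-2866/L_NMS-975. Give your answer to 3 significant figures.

0.00271

Wien's law gives T ∝ 1/λ_max, so T_NMS-2866/T_NMS-975 = λ_NMS-975/λ_NMS-2866 = 1020/1580 = 0.6456.
Then L ∝ R²T⁴ gives L_NMS-2866/L_NMS-975 = (0.125)² × (0.6456)⁴ = 0.01562 × 0.1737 = 0.002714.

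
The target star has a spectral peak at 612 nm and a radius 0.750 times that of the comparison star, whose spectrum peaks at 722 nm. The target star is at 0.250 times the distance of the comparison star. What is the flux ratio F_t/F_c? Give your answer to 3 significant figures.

Wien's law: T_t/T_c = λ_c/λ_t = 722/612 = 1.180.
L_t/L_c = (R_t/R_c)²(T_t/T_c)⁴ = (0.750)²(1.180)⁴ = 1.090.
F_t/F_c = (L_t/L_c)/(d_t/d_c)² = 1.090/(0.250)² = 17.43.

17.4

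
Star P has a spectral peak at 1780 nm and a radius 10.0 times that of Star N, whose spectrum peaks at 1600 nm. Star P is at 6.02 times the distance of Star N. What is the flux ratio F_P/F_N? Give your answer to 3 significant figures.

1.80

Wien's law: T_P/T_N = λ_N/λ_P = 1600/1780 = 0.8989.
L_P/L_N = (R_P/R_N)²(T_P/T_N)⁴ = (10.0)²(0.8989)⁴ = 65.28.
F_P/F_N = (L_P/L_N)/(d_P/d_N)² = 65.28/(6.02)² = 1.801.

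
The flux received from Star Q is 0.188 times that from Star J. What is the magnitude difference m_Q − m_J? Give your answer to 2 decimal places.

1.81

m_Q − m_J = −2.5 log₁₀(F_Q/F_J) = −2.5 log₁₀(0.188) = −2.5 × (-0.726) = 1.815.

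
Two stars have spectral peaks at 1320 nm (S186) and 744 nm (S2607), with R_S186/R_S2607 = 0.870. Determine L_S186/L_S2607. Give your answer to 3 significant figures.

0.0764

Wien's law gives T ∝ 1/λ_max, so T_S186/T_S2607 = λ_S2607/λ_S186 = 744/1320 = 0.5636.
Then L ∝ R²T⁴ gives L_S186/L_S2607 = (0.870)² × (0.5636)⁴ = 0.7569 × 0.1009 = 0.07639.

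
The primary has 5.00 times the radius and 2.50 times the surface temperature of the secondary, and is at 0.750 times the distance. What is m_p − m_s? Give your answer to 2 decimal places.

-8.10

L_p/L_s = (5.00)²(2.50)⁴ = 976.6.
F_p/F_s = (L_p/L_s)/(d_p/d_s)² = 976.6/0.5625 = 1736.
m_p − m_s = −2.5 log₁₀(1736) = -8.10.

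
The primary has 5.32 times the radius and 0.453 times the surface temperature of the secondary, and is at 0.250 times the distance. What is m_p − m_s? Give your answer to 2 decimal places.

-3.20

L_p/L_s = (5.32)²(0.453)⁴ = 1.192.
F_p/F_s = (L_p/L_s)/(d_p/d_s)² = 1.192/0.06250 = 19.07.
m_p − m_s = −2.5 log₁₀(19.07) = -3.20.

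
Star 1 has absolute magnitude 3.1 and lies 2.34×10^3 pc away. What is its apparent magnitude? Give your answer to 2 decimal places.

m = M + 5 log₁₀(d/10 pc) = 3.1 + 5 log₁₀(2.34×10^3/10)
  = 3.1 + 5 × 2.369 = 3.1 + 11.85 = 14.95.

14.95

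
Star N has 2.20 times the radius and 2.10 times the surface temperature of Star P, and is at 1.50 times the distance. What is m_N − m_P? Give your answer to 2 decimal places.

L_N/L_P = (2.20)²(2.10)⁴ = 94.13.
F_N/F_P = (L_N/L_P)/(d_N/d_P)² = 94.13/2.250 = 41.84.
m_N − m_P = −2.5 log₁₀(41.84) = -4.05.

-4.05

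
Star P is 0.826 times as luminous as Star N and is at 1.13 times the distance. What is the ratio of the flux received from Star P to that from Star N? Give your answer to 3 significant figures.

F = L/(4πd²), so F_P/F_N = (L_P/L_N) / (d_P/d_N)²
= 0.826 / (1.13)² = 0.826 / 1.277 = 0.6469.

0.647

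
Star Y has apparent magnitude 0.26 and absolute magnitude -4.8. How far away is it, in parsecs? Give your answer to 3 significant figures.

103 pc

m − M = 5 log₁₀(d/10 pc)
0.26 − (-4.8) = 5.06 = 5 log₁₀(d/10)
d = 10 × 10^(5.06/5) = 10 × 10^1.012 = 102.8 pc.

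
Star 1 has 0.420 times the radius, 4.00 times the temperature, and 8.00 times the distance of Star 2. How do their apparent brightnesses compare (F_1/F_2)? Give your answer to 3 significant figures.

L_1/L_2 = (R_1/R_2)²(T_1/T_2)⁴ = (0.420)² × (4.00)⁴ = 45.16.
F_1/F_2 = (L_1/L_2)/(d_1/d_2)² = 45.16 / (8.00)² = 0.7056.

0.706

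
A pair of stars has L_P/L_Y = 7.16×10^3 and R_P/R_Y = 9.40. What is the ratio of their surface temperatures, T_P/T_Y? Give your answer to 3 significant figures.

L ∝ R²T⁴ gives T ∝ (L/R²)^(1/4), so
T_P/T_Y = (7.16×10^3 / 9.40²)^(1/4) = (81.03)^(1/4) = 3.000.

3.00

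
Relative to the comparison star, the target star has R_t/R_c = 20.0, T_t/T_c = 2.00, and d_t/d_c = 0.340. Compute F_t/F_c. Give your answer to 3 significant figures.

5.54×10^4

L_t/L_c = (R_t/R_c)²(T_t/T_c)⁴ = (20.0)² × (2.00)⁴ = 6400.
F_t/F_c = (L_t/L_c)/(d_t/d_c)² = 6400 / (0.340)² = 5.536×10^4.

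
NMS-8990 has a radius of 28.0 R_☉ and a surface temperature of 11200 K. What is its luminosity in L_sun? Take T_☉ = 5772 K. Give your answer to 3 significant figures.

1.11×10^4 L_sun

L/L_☉ = (R/R_☉)² (T/T_☉)⁴ = (28.0)² × (11200/5772)⁴
       = 784.0 × (1.940)⁴ = 784.0 × 14.18 = 1.111×10^4.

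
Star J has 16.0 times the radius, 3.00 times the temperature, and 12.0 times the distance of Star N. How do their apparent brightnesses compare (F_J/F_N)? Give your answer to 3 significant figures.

L_J/L_N = (R_J/R_N)²(T_J/T_N)⁴ = (16.0)² × (3.00)⁴ = 2.074×10^4.
F_J/F_N = (L_J/L_N)/(d_J/d_N)² = 2.074×10^4 / (12.0)² = 144.0.

144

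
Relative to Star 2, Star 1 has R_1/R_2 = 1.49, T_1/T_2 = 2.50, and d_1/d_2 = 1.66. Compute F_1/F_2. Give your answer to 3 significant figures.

31.5

L_1/L_2 = (R_1/R_2)²(T_1/T_2)⁴ = (1.49)² × (2.50)⁴ = 86.72.
F_1/F_2 = (L_1/L_2)/(d_1/d_2)² = 86.72 / (1.66)² = 31.47.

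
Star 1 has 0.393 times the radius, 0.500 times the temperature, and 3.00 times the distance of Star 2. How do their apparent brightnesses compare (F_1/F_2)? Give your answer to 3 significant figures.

0.00107

L_1/L_2 = (R_1/R_2)²(T_1/T_2)⁴ = (0.393)² × (0.500)⁴ = 0.009653.
F_1/F_2 = (L_1/L_2)/(d_1/d_2)² = 0.009653 / (3.00)² = 0.001073.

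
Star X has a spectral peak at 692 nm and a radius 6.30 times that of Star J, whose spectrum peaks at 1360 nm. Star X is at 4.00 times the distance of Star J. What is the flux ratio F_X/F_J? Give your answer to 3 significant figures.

Wien's law: T_X/T_J = λ_J/λ_X = 1360/692 = 1.965.
L_X/L_J = (R_X/R_J)²(T_X/T_J)⁴ = (6.30)²(1.965)⁴ = 592.1.
F_X/F_J = (L_X/L_J)/(d_X/d_J)² = 592.1/(4.00)² = 37.01.

37.0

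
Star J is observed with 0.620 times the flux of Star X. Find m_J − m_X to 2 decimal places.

m_J − m_X = −2.5 log₁₀(F_J/F_X) = −2.5 log₁₀(0.620) = −2.5 × (-0.208) = 0.519.

0.52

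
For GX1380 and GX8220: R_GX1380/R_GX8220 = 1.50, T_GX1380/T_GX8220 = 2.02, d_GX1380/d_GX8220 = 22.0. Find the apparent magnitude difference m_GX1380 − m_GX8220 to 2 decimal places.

2.78

L_GX1380/L_GX8220 = (1.50)²(2.02)⁴ = 37.46.
F_GX1380/F_GX8220 = (L_GX1380/L_GX8220)/(d_GX1380/d_GX8220)² = 37.46/484.0 = 0.07740.
m_GX1380 − m_GX8220 = −2.5 log₁₀(0.07740) = 2.78.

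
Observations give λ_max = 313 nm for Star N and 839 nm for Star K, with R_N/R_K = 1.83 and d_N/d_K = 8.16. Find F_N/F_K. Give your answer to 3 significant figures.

Wien's law: T_N/T_K = λ_K/λ_N = 839/313 = 2.681.
L_N/L_K = (R_N/R_K)²(T_N/T_K)⁴ = (1.83)²(2.681)⁴ = 172.9.
F_N/F_K = (L_N/L_K)/(d_N/d_K)² = 172.9/(8.16)² = 2.597.

2.60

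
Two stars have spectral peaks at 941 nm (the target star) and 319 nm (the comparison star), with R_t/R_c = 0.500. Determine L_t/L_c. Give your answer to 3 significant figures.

0.00330

Wien's law gives T ∝ 1/λ_max, so T_t/T_c = λ_c/λ_t = 319/941 = 0.3390.
Then L ∝ R²T⁴ gives L_t/L_c = (0.500)² × (0.3390)⁴ = 0.2500 × 0.01321 = 0.003302.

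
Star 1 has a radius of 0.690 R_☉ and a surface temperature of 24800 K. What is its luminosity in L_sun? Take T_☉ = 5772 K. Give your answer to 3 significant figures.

L/L_☉ = (R/R_☉)² (T/T_☉)⁴ = (0.690)² × (24800/5772)⁴
       = 0.4761 × (4.297)⁴ = 0.4761 × 340.8 = 162.3.

162 L_sun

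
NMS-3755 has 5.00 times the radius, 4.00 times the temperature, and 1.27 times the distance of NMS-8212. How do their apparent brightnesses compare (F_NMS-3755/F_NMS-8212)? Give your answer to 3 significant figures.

3.97×10^3

L_NMS-3755/L_NMS-8212 = (R_NMS-3755/R_NMS-8212)²(T_NMS-3755/T_NMS-8212)⁴ = (5.00)² × (4.00)⁴ = 6400.
F_NMS-3755/F_NMS-8212 = (L_NMS-3755/L_NMS-8212)/(d_NMS-3755/d_NMS-8212)² = 6400 / (1.27)² = 3968.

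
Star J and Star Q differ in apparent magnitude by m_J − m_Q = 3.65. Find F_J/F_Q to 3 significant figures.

0.0347

F_J/F_Q = 10^(−(m_J − m_Q)/2.5) = 10^(-3.65/2.5) = 10^-1.460 = 0.03467.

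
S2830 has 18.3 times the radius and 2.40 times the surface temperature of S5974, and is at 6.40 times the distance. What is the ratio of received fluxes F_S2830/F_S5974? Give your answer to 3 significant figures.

271

L_S2830/L_S5974 = (R_S2830/R_S5974)²(T_S2830/T_S5974)⁴ = (18.3)² × (2.40)⁴ = 1.111×10^4.
F_S2830/F_S5974 = (L_S2830/L_S5974)/(d_S2830/d_S5974)² = 1.111×10^4 / (6.40)² = 271.3.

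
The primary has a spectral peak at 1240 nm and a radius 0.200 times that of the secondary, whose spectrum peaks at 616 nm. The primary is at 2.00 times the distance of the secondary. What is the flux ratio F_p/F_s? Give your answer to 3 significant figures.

6.09×10^-4

Wien's law: T_p/T_s = λ_s/λ_p = 616/1240 = 0.4968.
L_p/L_s = (R_p/R_s)²(T_p/T_s)⁴ = (0.200)²(0.4968)⁴ = 0.002436.
F_p/F_s = (L_p/L_s)/(d_p/d_s)² = 0.002436/(2.00)² = 6.090×10^-4.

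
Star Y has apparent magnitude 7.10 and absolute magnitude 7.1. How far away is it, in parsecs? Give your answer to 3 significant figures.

10.0 pc

m − M = 5 log₁₀(d/10 pc)
7.10 − (7.1) = 0.00 = 5 log₁₀(d/10)
d = 10 × 10^(0.00/5) = 10 × 10^0.000 = 10.00 pc.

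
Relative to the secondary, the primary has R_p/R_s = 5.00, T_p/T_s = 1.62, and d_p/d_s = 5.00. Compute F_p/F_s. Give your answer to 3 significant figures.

L_p/L_s = (R_p/R_s)²(T_p/T_s)⁴ = (5.00)² × (1.62)⁴ = 172.2.
F_p/F_s = (L_p/L_s)/(d_p/d_s)² = 172.2 / (5.00)² = 6.887.

6.89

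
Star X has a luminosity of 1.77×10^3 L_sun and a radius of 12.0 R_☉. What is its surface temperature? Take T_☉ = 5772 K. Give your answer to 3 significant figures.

T/T_☉ = (L/L_☉)^(1/4) / (R/R_☉)^(1/2)
T = 5772 × (1.77×10^3)^(1/4) / √(12.0) = 5772 × 6.486 / 3.464 = 1.081×10^4 K.

1.08×10^4 K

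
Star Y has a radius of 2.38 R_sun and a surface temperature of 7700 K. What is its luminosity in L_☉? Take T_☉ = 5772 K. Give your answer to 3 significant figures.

L/L_☉ = (R/R_☉)² (T/T_☉)⁴ = (2.38)² × (7700/5772)⁴
       = 5.664 × (1.334)⁴ = 5.664 × 3.167 = 17.94.

17.9 L_☉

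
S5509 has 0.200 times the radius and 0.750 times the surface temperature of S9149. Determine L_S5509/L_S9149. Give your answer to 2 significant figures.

0.013

From the Stefan–Boltzmann law, L ∝ R²T⁴, so
L_S5509/L_S9149 = (R_S5509/R_S9149)² (T_S5509/T_S9149)⁴ = (0.200)² × (0.750)⁴ = 0.04000 × 0.3164 = 0.01266.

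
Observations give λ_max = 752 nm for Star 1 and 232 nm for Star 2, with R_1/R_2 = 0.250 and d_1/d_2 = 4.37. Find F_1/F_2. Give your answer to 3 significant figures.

2.96×10^-5

Wien's law: T_1/T_2 = λ_2/λ_1 = 232/752 = 0.3085.
L_1/L_2 = (R_1/R_2)²(T_1/T_2)⁴ = (0.250)²(0.3085)⁴ = 5.662×10^-4.
F_1/F_2 = (L_1/L_2)/(d_1/d_2)² = 5.662×10^-4/(4.37)² = 2.965×10^-5.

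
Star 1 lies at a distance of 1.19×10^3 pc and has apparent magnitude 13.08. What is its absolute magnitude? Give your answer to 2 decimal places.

M = m − 5 log₁₀(d/10 pc) = 13.08 − 5 log₁₀(1.19×10^3/10)
  = 13.08 − 5 × 2.076 = 13.08 − 10.38 = 2.70.

2.70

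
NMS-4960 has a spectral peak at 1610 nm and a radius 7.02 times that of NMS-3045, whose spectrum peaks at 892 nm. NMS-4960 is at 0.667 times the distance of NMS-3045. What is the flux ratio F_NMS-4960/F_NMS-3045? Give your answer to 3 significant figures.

Wien's law: T_NMS-4960/T_NMS-3045 = λ_NMS-3045/λ_NMS-4960 = 892/1610 = 0.5540.
L_NMS-4960/L_NMS-3045 = (R_NMS-4960/R_NMS-3045)²(T_NMS-4960/T_NMS-3045)⁴ = (7.02)²(0.5540)⁴ = 4.643.
F_NMS-4960/F_NMS-3045 = (L_NMS-4960/L_NMS-3045)/(d_NMS-4960/d_NMS-3045)² = 4.643/(0.667)² = 10.44.

10.4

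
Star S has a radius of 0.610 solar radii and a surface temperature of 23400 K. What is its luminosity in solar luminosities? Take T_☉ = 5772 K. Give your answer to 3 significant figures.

101 solar luminosities

L/L_☉ = (R/R_☉)² (T/T_☉)⁴ = (0.610)² × (23400/5772)⁴
       = 0.3721 × (4.054)⁴ = 0.3721 × 270.1 = 100.5.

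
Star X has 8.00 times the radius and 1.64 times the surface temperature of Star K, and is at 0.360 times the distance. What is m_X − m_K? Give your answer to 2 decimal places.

-8.88

L_X/L_K = (8.00)²(1.64)⁴ = 463.0.
F_X/F_K = (L_X/L_K)/(d_X/d_K)² = 463.0/0.1296 = 3572.
m_X − m_K = −2.5 log₁₀(3572) = -8.88.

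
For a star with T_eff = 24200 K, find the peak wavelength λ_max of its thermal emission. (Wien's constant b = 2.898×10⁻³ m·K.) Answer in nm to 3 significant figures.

120 nm

λ_max = b/T = 2.898×10⁻³ / 24200 = 1.20×10^-7 m = 119.8 nm.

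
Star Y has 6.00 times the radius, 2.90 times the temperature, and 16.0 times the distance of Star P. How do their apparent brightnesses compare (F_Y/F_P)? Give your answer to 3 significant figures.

L_Y/L_P = (R_Y/R_P)²(T_Y/T_P)⁴ = (6.00)² × (2.90)⁴ = 2546.
F_Y/F_P = (L_Y/L_P)/(d_Y/d_P)² = 2546 / (16.0)² = 9.946.

9.95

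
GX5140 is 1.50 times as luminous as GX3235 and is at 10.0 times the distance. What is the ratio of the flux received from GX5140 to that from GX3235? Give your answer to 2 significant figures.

0.015

F = L/(4πd²), so F_GX5140/F_GX3235 = (L_GX5140/L_GX3235) / (d_GX5140/d_GX3235)²
= 1.50 / (10.0)² = 1.50 / 100.0 = 0.01500.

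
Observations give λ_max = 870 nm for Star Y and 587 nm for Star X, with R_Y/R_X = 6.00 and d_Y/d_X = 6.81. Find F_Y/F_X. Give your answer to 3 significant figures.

Wien's law: T_Y/T_X = λ_X/λ_Y = 587/870 = 0.6747.
L_Y/L_X = (R_Y/R_X)²(T_Y/T_X)⁴ = (6.00)²(0.6747)⁴ = 7.461.
F_Y/F_X = (L_Y/L_X)/(d_Y/d_X)² = 7.461/(6.81)² = 0.1609.

0.161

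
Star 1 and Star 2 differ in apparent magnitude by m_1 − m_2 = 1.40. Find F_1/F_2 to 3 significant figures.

0.275

F_1/F_2 = 10^(−(m_1 − m_2)/2.5) = 10^(-1.40/2.5) = 10^-0.560 = 0.2754.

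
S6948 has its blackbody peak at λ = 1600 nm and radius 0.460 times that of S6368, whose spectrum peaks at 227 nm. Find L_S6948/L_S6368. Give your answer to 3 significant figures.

Wien's law gives T ∝ 1/λ_max, so T_S6948/T_S6368 = λ_S6368/λ_S6948 = 227/1600 = 0.1419.
Then L ∝ R²T⁴ gives L_S6948/L_S6368 = (0.460)² × (0.1419)⁴ = 0.2116 × 4.052×10^-4 = 8.573×10^-5.

8.57×10^-5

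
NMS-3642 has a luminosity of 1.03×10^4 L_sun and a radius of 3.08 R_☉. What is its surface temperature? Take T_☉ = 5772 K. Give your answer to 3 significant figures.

3.31×10^4 K

T/T_☉ = (L/L_☉)^(1/4) / (R/R_☉)^(1/2)
T = 5772 × (1.03×10^4)^(1/4) / √(3.08) = 5772 × 10.07 / 1.755 = 3.313×10^4 K.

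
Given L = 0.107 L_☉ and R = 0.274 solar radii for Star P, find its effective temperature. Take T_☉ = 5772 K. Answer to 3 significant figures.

T/T_☉ = (L/L_☉)^(1/4) / (R/R_☉)^(1/2)
T = 5772 × (0.107)^(1/4) / √(0.274) = 5772 × 0.5719 / 0.5235 = 6307 K.

6.31×10^3 K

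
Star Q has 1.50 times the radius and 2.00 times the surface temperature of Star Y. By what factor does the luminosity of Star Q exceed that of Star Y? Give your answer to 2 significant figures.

From the Stefan–Boltzmann law, L ∝ R²T⁴, so
L_Q/L_Y = (R_Q/R_Y)² (T_Q/T_Y)⁴ = (1.50)² × (2.00)⁴ = 2.250 × 16.00 = 36.00.

36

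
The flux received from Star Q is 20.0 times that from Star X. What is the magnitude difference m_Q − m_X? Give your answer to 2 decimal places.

m_Q − m_X = −2.5 log₁₀(F_Q/F_X) = −2.5 log₁₀(20.0) = −2.5 × (1.301) = -3.253.

-3.25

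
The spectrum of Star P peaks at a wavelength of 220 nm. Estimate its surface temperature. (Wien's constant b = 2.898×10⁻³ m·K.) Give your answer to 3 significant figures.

1.32×10^4 K

T = b/λ_max = 2.898×10⁻³ / (220×10⁻⁹) = 1.317×10^4 K.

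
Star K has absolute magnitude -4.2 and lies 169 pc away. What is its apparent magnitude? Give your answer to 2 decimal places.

m = M + 5 log₁₀(d/10 pc) = -4.2 + 5 log₁₀(169/10)
  = -4.2 + 5 × 1.228 = -4.2 + 6.14 = 1.94.

1.94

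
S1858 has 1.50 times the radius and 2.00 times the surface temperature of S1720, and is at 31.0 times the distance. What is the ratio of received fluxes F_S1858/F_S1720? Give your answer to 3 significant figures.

L_S1858/L_S1720 = (R_S1858/R_S1720)²(T_S1858/T_S1720)⁴ = (1.50)² × (2.00)⁴ = 36.00.
F_S1858/F_S1720 = (L_S1858/L_S1720)/(d_S1858/d_S1720)² = 36.00 / (31.0)² = 0.03746.

0.0375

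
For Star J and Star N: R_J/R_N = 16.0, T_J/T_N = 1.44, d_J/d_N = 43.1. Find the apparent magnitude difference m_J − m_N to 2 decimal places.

L_J/L_N = (16.0)²(1.44)⁴ = 1101.
F_J/F_N = (L_J/L_N)/(d_J/d_N)² = 1101/1858 = 0.5926.
m_J − m_N = −2.5 log₁₀(0.5926) = 0.57.

0.57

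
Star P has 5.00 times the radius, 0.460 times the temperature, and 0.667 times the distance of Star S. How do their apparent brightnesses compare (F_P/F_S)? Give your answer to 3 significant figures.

L_P/L_S = (R_P/R_S)²(T_P/T_S)⁴ = (5.00)² × (0.460)⁴ = 1.119.
F_P/F_S = (L_P/L_S)/(d_P/d_S)² = 1.119 / (0.667)² = 2.516.

2.52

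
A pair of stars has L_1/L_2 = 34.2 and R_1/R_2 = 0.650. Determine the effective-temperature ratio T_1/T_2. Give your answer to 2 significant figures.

3.0

L ∝ R²T⁴ gives T ∝ (L/R²)^(1/4), so
T_1/T_2 = (34.2 / 0.650²)^(1/4) = (80.95)^(1/4) = 3.000.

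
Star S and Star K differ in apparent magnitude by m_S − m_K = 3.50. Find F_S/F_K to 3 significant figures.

F_S/F_K = 10^(−(m_S − m_K)/2.5) = 10^(-3.50/2.5) = 10^-1.400 = 0.03981.

0.0398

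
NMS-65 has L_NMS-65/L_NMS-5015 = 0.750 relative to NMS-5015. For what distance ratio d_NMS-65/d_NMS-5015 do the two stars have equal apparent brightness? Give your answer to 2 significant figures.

0.87

Equal flux requires L_NMS-65/d_NMS-65² = L_NMS-5015/d_NMS-5015², so d_NMS-65/d_NMS-5015 = √(L_NMS-65/L_NMS-5015)
= √(0.750) = 0.8660.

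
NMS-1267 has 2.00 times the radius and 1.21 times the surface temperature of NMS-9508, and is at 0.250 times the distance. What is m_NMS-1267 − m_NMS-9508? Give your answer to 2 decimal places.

-5.34

L_NMS-1267/L_NMS-9508 = (2.00)²(1.21)⁴ = 8.574.
F_NMS-1267/F_NMS-9508 = (L_NMS-1267/L_NMS-9508)/(d_NMS-1267/d_NMS-9508)² = 8.574/0.06250 = 137.2.
m_NMS-1267 − m_NMS-9508 = −2.5 log₁₀(137.2) = -5.34.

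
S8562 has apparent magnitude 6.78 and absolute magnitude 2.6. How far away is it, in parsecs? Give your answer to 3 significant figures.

68.5 pc

m − M = 5 log₁₀(d/10 pc)
6.78 − (2.6) = 4.18 = 5 log₁₀(d/10)
d = 10 × 10^(4.18/5) = 10 × 10^0.836 = 68.55 pc.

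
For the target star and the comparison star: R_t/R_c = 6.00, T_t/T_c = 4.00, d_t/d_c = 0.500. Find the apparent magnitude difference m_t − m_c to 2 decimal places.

-11.42

L_t/L_c = (6.00)²(4.00)⁴ = 9216.
F_t/F_c = (L_t/L_c)/(d_t/d_c)² = 9216/0.2500 = 3.686×10^4.
m_t − m_c = −2.5 log₁₀(3.686×10^4) = -11.42.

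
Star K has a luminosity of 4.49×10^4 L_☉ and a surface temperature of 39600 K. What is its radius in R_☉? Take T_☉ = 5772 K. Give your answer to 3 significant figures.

R/R_☉ = √(L/L_☉) / (T/T_☉)² = √(4.49×10^4) / (6.861)²
       = 211.9 / 47.07 = 4.502.

4.50 R_☉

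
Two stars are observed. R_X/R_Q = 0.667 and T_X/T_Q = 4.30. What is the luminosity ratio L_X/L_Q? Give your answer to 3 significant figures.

From the Stefan–Boltzmann law, L ∝ R²T⁴, so
L_X/L_Q = (R_X/R_Q)² (T_X/T_Q)⁴ = (0.667)² × (4.30)⁴ = 0.4449 × 341.9 = 152.1.

152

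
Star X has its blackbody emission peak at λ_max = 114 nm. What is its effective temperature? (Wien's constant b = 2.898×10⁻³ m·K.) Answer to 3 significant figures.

T = b/λ_max = 2.898×10⁻³ / (114×10⁻⁹) = 2.542×10^4 K.

2.54×10^4 K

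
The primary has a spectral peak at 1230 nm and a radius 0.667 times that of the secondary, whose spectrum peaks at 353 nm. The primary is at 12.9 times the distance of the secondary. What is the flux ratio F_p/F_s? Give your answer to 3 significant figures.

1.81×10^-5

Wien's law: T_p/T_s = λ_s/λ_p = 353/1230 = 0.2870.
L_p/L_s = (R_p/R_s)²(T_p/T_s)⁴ = (0.667)²(0.2870)⁴ = 0.003018.
F_p/F_s = (L_p/L_s)/(d_p/d_s)² = 0.003018/(12.9)² = 1.814×10^-5.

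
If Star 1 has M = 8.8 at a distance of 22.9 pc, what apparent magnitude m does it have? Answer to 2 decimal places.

10.60

m = M + 5 log₁₀(d/10 pc) = 8.8 + 5 log₁₀(22.9/10)
  = 8.8 + 5 × 0.360 = 8.8 + 1.80 = 10.60.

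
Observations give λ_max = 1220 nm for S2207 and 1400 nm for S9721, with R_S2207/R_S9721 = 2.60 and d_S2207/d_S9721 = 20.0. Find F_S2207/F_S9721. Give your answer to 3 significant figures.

Wien's law: T_S2207/T_S9721 = λ_S9721/λ_S2207 = 1400/1220 = 1.148.
L_S2207/L_S9721 = (R_S2207/R_S9721)²(T_S2207/T_S9721)⁴ = (2.60)²(1.148)⁴ = 11.72.
F_S2207/F_S9721 = (L_S2207/L_S9721)/(d_S2207/d_S9721)² = 11.72/(20.0)² = 0.02931.

0.0293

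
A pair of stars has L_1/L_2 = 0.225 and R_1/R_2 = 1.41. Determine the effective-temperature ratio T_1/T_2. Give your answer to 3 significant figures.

L ∝ R²T⁴ gives T ∝ (L/R²)^(1/4), so
T_1/T_2 = (0.225 / 1.41²)^(1/4) = (0.1132)^(1/4) = 0.5800.

0.580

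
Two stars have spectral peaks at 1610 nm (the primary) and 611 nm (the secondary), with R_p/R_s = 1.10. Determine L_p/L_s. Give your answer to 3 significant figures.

0.0251

Wien's law gives T ∝ 1/λ_max, so T_p/T_s = λ_s/λ_p = 611/1610 = 0.3795.
Then L ∝ R²T⁴ gives L_p/L_s = (1.10)² × (0.3795)⁴ = 1.210 × 0.02074 = 0.02510.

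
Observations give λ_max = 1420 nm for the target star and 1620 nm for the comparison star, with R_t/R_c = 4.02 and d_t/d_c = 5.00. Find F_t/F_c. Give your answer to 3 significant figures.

Wien's law: T_t/T_c = λ_c/λ_t = 1620/1420 = 1.141.
L_t/L_c = (R_t/R_c)²(T_t/T_c)⁴ = (4.02)²(1.141)⁴ = 27.38.
F_t/F_c = (L_t/L_c)/(d_t/d_c)² = 27.38/(5.00)² = 1.095.

1.10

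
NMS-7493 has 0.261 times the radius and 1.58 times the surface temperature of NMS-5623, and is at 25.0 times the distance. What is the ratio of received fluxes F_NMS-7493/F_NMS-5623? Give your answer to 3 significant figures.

6.79×10^-4

L_NMS-7493/L_NMS-5623 = (R_NMS-7493/R_NMS-5623)²(T_NMS-7493/T_NMS-5623)⁴ = (0.261)² × (1.58)⁴ = 0.4245.
F_NMS-7493/F_NMS-5623 = (L_NMS-7493/L_NMS-5623)/(d_NMS-7493/d_NMS-5623)² = 0.4245 / (25.0)² = 6.792×10^-4.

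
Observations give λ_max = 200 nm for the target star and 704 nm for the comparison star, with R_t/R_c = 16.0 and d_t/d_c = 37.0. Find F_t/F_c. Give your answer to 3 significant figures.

28.7

Wien's law: T_t/T_c = λ_c/λ_t = 704/200 = 3.520.
L_t/L_c = (R_t/R_c)²(T_t/T_c)⁴ = (16.0)²(3.520)⁴ = 3.930×10^4.
F_t/F_c = (L_t/L_c)/(d_t/d_c)² = 3.930×10^4/(37.0)² = 28.71.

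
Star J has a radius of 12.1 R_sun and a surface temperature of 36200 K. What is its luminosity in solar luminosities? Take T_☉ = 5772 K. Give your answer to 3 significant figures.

L/L_☉ = (R/R_☉)² (T/T_☉)⁴ = (12.1)² × (36200/5772)⁴
       = 146.4 × (6.272)⁴ = 146.4 × 1547 = 2.265×10^5.

2.27×10^5 solar luminosities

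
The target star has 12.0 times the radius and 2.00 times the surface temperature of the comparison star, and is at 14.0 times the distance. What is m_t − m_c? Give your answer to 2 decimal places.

-2.68

L_t/L_c = (12.0)²(2.00)⁴ = 2304.
F_t/F_c = (L_t/L_c)/(d_t/d_c)² = 2304/196.0 = 11.76.
m_t − m_c = −2.5 log₁₀(11.76) = -2.68.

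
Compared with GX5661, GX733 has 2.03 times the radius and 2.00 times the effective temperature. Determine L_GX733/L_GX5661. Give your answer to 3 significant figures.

From the Stefan–Boltzmann law, L ∝ R²T⁴, so
L_GX733/L_GX5661 = (R_GX733/R_GX5661)² (T_GX733/T_GX5661)⁴ = (2.03)² × (2.00)⁴ = 4.121 × 16.00 = 65.93.

65.9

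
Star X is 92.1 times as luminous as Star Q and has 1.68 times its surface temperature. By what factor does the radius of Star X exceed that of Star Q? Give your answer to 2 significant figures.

3.4

L ∝ R²T⁴ gives R ∝ √L / T², so
R_X/R_Q = √(92.1) / (1.68)² = 9.597 / 2.822 = 3.400.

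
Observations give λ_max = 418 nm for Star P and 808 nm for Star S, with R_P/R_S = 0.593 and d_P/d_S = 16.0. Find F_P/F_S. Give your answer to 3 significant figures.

Wien's law: T_P/T_S = λ_S/λ_P = 808/418 = 1.933.
L_P/L_S = (R_P/R_S)²(T_P/T_S)⁴ = (0.593)²(1.933)⁴ = 4.910.
F_P/F_S = (L_P/L_S)/(d_P/d_S)² = 4.910/(16.0)² = 0.01918.

0.0192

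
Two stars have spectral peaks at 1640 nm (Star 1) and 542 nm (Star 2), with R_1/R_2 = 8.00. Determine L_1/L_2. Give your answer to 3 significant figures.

Wien's law gives T ∝ 1/λ_max, so T_1/T_2 = λ_2/λ_1 = 542/1640 = 0.3305.
Then L ∝ R²T⁴ gives L_1/L_2 = (8.00)² × (0.3305)⁴ = 64.00 × 0.01193 = 0.7635.

0.763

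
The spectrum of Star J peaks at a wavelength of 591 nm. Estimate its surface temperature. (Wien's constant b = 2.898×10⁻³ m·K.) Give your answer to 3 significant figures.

4.90×10^3 K

T = b/λ_max = 2.898×10⁻³ / (591×10⁻⁹) = 4904 K.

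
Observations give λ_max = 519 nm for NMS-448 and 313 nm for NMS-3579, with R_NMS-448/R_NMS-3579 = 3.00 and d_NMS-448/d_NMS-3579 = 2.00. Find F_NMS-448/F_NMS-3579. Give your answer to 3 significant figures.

0.298

Wien's law: T_NMS-448/T_NMS-3579 = λ_NMS-3579/λ_NMS-448 = 313/519 = 0.6031.
L_NMS-448/L_NMS-3579 = (R_NMS-448/R_NMS-3579)²(T_NMS-448/T_NMS-3579)⁴ = (3.00)²(0.6031)⁴ = 1.191.
F_NMS-448/F_NMS-3579 = (L_NMS-448/L_NMS-3579)/(d_NMS-448/d_NMS-3579)² = 1.191/(2.00)² = 0.2976.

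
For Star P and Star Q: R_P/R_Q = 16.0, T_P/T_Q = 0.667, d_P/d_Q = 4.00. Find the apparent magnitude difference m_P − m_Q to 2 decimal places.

L_P/L_Q = (16.0)²(0.667)⁴ = 50.67.
F_P/F_Q = (L_P/L_Q)/(d_P/d_Q)² = 50.67/16.00 = 3.167.
m_P − m_Q = −2.5 log₁₀(3.167) = -1.25.

-1.25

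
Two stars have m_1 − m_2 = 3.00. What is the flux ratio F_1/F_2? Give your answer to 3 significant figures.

F_1/F_2 = 10^(−(m_1 − m_2)/2.5) = 10^(-3.00/2.5) = 10^-1.200 = 0.06310.

0.0631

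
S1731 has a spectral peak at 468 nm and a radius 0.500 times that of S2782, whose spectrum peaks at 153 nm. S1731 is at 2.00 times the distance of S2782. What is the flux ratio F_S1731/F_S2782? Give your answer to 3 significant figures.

Wien's law: T_S1731/T_S2782 = λ_S2782/λ_S1731 = 153/468 = 0.3269.
L_S1731/L_S2782 = (R_S1731/R_S2782)²(T_S1731/T_S2782)⁴ = (0.500)²(0.3269)⁴ = 0.002856.
F_S1731/F_S2782 = (L_S1731/L_S2782)/(d_S1731/d_S2782)² = 0.002856/(2.00)² = 7.139×10^-4.

7.14×10^-4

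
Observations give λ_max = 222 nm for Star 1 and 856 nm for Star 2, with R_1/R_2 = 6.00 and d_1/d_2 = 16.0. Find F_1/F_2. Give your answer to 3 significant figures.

Wien's law: T_1/T_2 = λ_2/λ_1 = 856/222 = 3.856.
L_1/L_2 = (R_1/R_2)²(T_1/T_2)⁴ = (6.00)²(3.856)⁴ = 7958.
F_1/F_2 = (L_1/L_2)/(d_1/d_2)² = 7958/(16.0)² = 31.08.

31.1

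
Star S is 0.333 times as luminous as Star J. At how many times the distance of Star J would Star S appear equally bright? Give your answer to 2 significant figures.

0.58

Equal flux requires L_S/d_S² = L_J/d_J², so d_S/d_J = √(L_S/L_J)
= √(0.333) = 0.5771.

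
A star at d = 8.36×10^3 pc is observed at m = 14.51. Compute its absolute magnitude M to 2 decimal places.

M = m − 5 log₁₀(d/10 pc) = 14.51 − 5 log₁₀(8.36×10^3/10)
  = 14.51 − 5 × 2.922 = 14.51 − 14.61 = -0.10.

-0.10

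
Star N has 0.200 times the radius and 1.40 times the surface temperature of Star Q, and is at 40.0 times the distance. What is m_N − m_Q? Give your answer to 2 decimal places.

10.04

L_N/L_Q = (0.200)²(1.40)⁴ = 0.1537.
F_N/F_Q = (L_N/L_Q)/(d_N/d_Q)² = 0.1537/1600 = 9.604×10^-5.
m_N − m_Q = −2.5 log₁₀(9.604×10^-5) = 10.04.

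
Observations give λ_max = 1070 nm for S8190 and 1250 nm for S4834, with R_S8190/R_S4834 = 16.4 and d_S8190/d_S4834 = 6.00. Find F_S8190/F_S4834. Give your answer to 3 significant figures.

13.9

Wien's law: T_S8190/T_S4834 = λ_S4834/λ_S8190 = 1250/1070 = 1.168.
L_S8190/L_S4834 = (R_S8190/R_S4834)²(T_S8190/T_S4834)⁴ = (16.4)²(1.168)⁴ = 500.9.
F_S8190/F_S4834 = (L_S8190/L_S4834)/(d_S8190/d_S4834)² = 500.9/(6.00)² = 13.92.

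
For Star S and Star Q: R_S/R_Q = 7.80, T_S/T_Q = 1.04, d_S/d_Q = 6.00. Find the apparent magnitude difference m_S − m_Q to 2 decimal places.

L_S/L_Q = (7.80)²(1.04)⁴ = 71.17.
F_S/F_Q = (L_S/L_Q)/(d_S/d_Q)² = 71.17/36.00 = 1.977.
m_S − m_Q = −2.5 log₁₀(1.977) = -0.74.

-0.74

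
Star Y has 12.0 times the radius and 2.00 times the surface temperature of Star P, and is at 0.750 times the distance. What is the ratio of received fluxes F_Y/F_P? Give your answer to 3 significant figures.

L_Y/L_P = (R_Y/R_P)²(T_Y/T_P)⁴ = (12.0)² × (2.00)⁴ = 2304.
F_Y/F_P = (L_Y/L_P)/(d_Y/d_P)² = 2304 / (0.750)² = 4096.

4.10×10^3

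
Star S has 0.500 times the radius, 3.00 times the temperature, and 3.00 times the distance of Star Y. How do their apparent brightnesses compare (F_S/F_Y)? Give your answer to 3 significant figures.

L_S/L_Y = (R_S/R_Y)²(T_S/T_Y)⁴ = (0.500)² × (3.00)⁴ = 20.25.
F_S/F_Y = (L_S/L_Y)/(d_S/d_Y)² = 20.25 / (3.00)² = 2.250.

2.25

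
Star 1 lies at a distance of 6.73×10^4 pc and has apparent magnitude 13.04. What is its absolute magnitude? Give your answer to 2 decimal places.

M = m − 5 log₁₀(d/10 pc) = 13.04 − 5 log₁₀(6.73×10^4/10)
  = 13.04 − 5 × 3.828 = 13.04 − 19.14 = -6.10.

-6.10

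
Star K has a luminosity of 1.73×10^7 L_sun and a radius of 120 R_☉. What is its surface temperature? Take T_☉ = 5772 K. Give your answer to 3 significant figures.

T/T_☉ = (L/L_☉)^(1/4) / (R/R_☉)^(1/2)
T = 5772 × (1.73×10^7)^(1/4) / √(120) = 5772 × 64.49 / 10.95 = 3.398×10^4 K.

3.40×10^4 K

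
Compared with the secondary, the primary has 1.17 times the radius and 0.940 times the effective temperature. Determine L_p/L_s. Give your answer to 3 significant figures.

1.07

From the Stefan–Boltzmann law, L ∝ R²T⁴, so
L_p/L_s = (R_p/R_s)² (T_p/T_s)⁴ = (1.17)² × (0.940)⁴ = 1.369 × 0.7807 = 1.069.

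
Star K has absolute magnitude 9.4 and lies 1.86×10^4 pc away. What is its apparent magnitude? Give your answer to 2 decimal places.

m = M + 5 log₁₀(d/10 pc) = 9.4 + 5 log₁₀(1.86×10^4/10)
  = 9.4 + 5 × 3.270 = 9.4 + 16.35 = 25.75.

25.75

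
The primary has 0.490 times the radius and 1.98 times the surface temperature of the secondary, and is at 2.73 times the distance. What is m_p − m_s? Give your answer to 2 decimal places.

0.76

L_p/L_s = (0.490)²(1.98)⁴ = 3.690.
F_p/F_s = (L_p/L_s)/(d_p/d_s)² = 3.690/7.453 = 0.4951.
m_p − m_s = −2.5 log₁₀(0.4951) = 0.76.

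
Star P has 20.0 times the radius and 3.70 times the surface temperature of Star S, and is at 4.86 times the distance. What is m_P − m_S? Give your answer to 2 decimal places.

-8.75

L_P/L_S = (20.0)²(3.70)⁴ = 7.497×10^4.
F_P/F_S = (L_P/L_S)/(d_P/d_S)² = 7.497×10^4/23.62 = 3174.
m_P − m_S = −2.5 log₁₀(3174) = -8.75.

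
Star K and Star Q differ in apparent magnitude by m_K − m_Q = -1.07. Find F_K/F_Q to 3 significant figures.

F_K/F_Q = 10^(−(m_K − m_Q)/2.5) = 10^(1.07/2.5) = 10^0.428 = 2.679.

2.68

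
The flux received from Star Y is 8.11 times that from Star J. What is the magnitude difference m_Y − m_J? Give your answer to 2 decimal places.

-2.27

m_Y − m_J = −2.5 log₁₀(F_Y/F_J) = −2.5 log₁₀(8.11) = −2.5 × (0.909) = -2.273.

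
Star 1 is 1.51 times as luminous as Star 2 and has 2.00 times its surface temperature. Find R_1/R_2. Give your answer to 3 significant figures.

0.307

L ∝ R²T⁴ gives R ∝ √L / T², so
R_1/R_2 = √(1.51) / (2.00)² = 1.229 / 4.000 = 0.3072.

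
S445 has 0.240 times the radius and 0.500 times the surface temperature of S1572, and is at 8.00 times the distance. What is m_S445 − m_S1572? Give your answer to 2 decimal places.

10.62

L_S445/L_S1572 = (0.240)²(0.500)⁴ = 0.003600.
F_S445/F_S1572 = (L_S445/L_S1572)/(d_S445/d_S1572)² = 0.003600/64.00 = 5.625×10^-5.
m_S445 − m_S1572 = −2.5 log₁₀(5.625×10^-5) = 10.62.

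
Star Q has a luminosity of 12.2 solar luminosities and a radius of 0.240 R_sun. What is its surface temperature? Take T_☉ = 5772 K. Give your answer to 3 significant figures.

T/T_☉ = (L/L_☉)^(1/4) / (R/R_☉)^(1/2)
T = 5772 × (12.2)^(1/4) / √(0.240) = 5772 × 1.869 / 0.4899 = 2.202×10^4 K.

2.20×10^4 K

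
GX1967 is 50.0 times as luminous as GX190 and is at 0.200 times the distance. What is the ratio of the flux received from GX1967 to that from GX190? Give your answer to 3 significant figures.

F = L/(4πd²), so F_GX1967/F_GX190 = (L_GX1967/L_GX190) / (d_GX1967/d_GX190)²
= 50.0 / (0.200)² = 50.0 / 0.04000 = 1250.

1.25×10^3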